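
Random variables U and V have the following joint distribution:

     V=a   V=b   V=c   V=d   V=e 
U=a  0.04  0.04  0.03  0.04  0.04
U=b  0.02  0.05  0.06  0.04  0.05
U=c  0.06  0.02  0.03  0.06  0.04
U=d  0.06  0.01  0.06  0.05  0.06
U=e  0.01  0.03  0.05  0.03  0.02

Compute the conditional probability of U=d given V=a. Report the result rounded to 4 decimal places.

0.3158

P(V=a) = 0.04 + 0.02 + 0.06 + 0.06 + 0.01 = 0.19.
P(U=d | V=a) = 0.06/0.19 = 0.3158.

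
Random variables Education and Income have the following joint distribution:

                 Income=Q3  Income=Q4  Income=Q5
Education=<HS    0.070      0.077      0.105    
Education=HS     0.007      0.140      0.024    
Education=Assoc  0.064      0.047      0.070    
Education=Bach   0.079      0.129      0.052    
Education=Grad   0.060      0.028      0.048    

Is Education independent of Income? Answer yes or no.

no

P(Education=HS) = 0.171 and P(Income=Q4) = 0.421, so their product is 0.07199, but P(Education=HS, Income=Q4) = 0.140. Since these differ, Education and Income are not independent.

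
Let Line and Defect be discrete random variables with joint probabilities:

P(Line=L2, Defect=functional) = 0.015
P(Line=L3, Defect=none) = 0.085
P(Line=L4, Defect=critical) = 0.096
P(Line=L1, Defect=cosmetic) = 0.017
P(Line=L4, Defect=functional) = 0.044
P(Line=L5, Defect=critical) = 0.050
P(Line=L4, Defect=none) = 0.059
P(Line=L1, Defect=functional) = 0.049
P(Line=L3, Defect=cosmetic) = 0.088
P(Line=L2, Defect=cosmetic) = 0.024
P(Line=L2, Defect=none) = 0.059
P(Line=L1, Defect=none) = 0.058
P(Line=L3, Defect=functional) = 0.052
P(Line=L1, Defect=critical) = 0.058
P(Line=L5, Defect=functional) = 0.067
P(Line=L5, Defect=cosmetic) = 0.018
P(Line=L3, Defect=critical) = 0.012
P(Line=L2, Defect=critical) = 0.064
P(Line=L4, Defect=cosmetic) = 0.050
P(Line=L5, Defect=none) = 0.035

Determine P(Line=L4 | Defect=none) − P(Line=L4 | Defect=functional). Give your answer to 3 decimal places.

0.005

P(Defect=none) = 0.058 + 0.059 + 0.085 + 0.059 + 0.035 = 0.296; P(Line=L4 | Defect=none) = 0.059/0.296 = 0.1993.
P(Defect=functional) = 0.049 + 0.015 + 0.052 + 0.044 + 0.067 = 0.227; P(Line=L4 | Defect=functional) = 0.044/0.227 = 0.1938.
Difference = 0.005.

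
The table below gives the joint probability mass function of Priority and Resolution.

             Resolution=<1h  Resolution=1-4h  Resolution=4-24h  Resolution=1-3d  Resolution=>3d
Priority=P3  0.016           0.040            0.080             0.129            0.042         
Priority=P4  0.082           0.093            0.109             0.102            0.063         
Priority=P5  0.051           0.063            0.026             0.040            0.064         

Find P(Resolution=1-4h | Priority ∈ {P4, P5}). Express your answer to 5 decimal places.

0.22511

P(Priority=P4) = 0.082 + 0.093 + 0.109 + 0.102 + 0.063 = 0.449.
P(Priority=P5) = 0.051 + 0.063 + 0.026 + 0.040 + 0.064 = 0.244.
P(Priority ∈ {P4, P5}) = 0.449 + 0.244 = 0.693; P(Resolution=1-4h, Priority ∈ {P4, P5}) = 0.093 + 0.063 = 0.156.
P(Resolution=1-4h | Priority ∈ {P4, P5}) = 0.156/0.693 = 0.22511.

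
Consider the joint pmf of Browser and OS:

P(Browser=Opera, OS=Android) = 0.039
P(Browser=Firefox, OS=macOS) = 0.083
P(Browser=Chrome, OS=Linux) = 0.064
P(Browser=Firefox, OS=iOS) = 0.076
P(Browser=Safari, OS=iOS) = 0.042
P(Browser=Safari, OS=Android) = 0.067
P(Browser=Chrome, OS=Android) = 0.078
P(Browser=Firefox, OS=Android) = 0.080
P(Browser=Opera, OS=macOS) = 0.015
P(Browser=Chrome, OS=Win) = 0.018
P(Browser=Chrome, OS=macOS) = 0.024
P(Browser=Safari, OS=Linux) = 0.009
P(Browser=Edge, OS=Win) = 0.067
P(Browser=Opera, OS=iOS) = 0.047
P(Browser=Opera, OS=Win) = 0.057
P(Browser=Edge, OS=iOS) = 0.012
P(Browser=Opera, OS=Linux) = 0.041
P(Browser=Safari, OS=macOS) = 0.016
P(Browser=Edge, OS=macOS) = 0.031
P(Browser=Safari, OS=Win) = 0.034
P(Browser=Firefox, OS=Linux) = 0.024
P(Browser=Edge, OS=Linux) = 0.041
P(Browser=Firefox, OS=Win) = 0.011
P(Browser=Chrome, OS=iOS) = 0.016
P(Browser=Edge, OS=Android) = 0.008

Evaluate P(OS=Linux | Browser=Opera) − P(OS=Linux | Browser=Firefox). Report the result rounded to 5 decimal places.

P(Browser=Opera) = 0.057 + 0.015 + 0.041 + 0.047 + 0.039 = 0.199; P(OS=Linux | Browser=Opera) = 0.041/0.199 = 0.206030.
P(Browser=Firefox) = 0.011 + 0.083 + 0.024 + 0.076 + 0.080 = 0.274; P(OS=Linux | Browser=Firefox) = 0.024/0.274 = 0.087591.
Difference = 0.11844.

0.11844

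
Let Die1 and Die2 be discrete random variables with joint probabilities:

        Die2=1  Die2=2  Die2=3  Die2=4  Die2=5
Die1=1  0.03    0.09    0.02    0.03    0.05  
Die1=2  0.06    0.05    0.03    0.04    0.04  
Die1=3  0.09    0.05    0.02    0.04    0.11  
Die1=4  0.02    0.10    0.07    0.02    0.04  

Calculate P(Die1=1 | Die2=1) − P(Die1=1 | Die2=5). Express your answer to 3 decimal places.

-0.058

P(Die2=1) = 0.03 + 0.06 + 0.09 + 0.02 = 0.20; P(Die1=1 | Die2=1) = 0.03/0.20 = 0.1500.
P(Die2=5) = 0.05 + 0.04 + 0.11 + 0.04 = 0.24; P(Die1=1 | Die2=5) = 0.05/0.24 = 0.2083.
Difference = -0.058.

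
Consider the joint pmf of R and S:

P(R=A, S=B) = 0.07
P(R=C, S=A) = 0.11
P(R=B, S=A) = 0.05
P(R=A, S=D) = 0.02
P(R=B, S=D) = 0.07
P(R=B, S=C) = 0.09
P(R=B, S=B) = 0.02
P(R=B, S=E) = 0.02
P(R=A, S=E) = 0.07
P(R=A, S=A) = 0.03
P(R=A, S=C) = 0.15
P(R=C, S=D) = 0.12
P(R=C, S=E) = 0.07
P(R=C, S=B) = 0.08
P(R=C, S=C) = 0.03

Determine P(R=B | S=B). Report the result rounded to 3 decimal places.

P(S=B) = 0.07 + 0.02 + 0.08 = 0.17.
P(R=B | S=B) = 0.02/0.17 = 0.118.

0.118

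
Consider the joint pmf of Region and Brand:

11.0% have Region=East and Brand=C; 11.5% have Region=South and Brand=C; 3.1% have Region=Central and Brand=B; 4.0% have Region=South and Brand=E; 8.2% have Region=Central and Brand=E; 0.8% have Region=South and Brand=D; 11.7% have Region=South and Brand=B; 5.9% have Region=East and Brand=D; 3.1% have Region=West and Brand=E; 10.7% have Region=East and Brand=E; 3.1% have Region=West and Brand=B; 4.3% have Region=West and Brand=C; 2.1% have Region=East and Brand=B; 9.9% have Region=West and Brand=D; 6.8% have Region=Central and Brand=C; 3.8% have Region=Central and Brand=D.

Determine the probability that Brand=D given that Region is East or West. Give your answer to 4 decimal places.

P(Region=East) = 0.021 + 0.110 + 0.059 + 0.107 = 0.297.
P(Region=West) = 0.031 + 0.043 + 0.099 + 0.031 = 0.204.
P(Region ∈ {East, West}) = 0.297 + 0.204 = 0.501; P(Brand=D, Region ∈ {East, West}) = 0.059 + 0.099 = 0.158.
P(Brand=D | Region ∈ {East, West}) = 0.158/0.501 = 0.3154.

0.3154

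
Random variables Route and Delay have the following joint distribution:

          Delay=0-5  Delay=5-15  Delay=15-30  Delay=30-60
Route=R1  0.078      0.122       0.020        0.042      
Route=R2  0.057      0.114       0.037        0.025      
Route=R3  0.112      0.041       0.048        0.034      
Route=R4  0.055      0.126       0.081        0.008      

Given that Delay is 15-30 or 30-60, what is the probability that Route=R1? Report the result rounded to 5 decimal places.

0.21017

P(Delay=15-30) = 0.020 + 0.037 + 0.048 + 0.081 = 0.186.
P(Delay=30-60) = 0.042 + 0.025 + 0.034 + 0.008 = 0.109.
P(Delay ∈ {15-30, 30-60}) = 0.186 + 0.109 = 0.295; P(Route=R1, Delay ∈ {15-30, 30-60}) = 0.020 + 0.042 = 0.062.
P(Route=R1 | Delay ∈ {15-30, 30-60}) = 0.062/0.295 = 0.21017.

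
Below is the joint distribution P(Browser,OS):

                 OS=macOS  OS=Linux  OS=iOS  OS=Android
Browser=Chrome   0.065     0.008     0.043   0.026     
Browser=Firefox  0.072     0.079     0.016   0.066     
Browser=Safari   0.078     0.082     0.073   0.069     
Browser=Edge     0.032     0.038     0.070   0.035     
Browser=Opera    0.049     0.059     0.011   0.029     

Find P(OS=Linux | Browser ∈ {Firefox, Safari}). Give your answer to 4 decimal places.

P(Browser=Firefox) = 0.072 + 0.079 + 0.016 + 0.066 = 0.233.
P(Browser=Safari) = 0.078 + 0.082 + 0.073 + 0.069 = 0.302.
P(Browser ∈ {Firefox, Safari}) = 0.233 + 0.302 = 0.535; P(OS=Linux, Browser ∈ {Firefox, Safari}) = 0.079 + 0.082 = 0.161.
P(OS=Linux | Browser ∈ {Firefox, Safari}) = 0.161/0.535 = 0.3009.

0.3009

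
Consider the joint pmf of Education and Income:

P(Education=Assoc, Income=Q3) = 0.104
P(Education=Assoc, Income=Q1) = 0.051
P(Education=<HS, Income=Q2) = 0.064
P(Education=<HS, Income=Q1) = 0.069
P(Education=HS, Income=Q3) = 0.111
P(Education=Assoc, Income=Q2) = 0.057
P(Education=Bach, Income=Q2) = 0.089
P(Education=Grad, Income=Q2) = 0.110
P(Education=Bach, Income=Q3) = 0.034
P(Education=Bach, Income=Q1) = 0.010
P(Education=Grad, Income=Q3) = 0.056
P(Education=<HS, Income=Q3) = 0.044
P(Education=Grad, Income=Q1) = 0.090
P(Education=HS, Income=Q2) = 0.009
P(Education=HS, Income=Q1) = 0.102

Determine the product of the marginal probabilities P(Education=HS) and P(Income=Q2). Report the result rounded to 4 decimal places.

0.0730

P(Education=HS) = 0.102 + 0.009 + 0.111 = 0.222.
P(Income=Q2) = 0.064 + 0.009 + 0.057 + 0.089 + 0.110 = 0.329.
Product: 0.222 × 0.329 = 0.0730.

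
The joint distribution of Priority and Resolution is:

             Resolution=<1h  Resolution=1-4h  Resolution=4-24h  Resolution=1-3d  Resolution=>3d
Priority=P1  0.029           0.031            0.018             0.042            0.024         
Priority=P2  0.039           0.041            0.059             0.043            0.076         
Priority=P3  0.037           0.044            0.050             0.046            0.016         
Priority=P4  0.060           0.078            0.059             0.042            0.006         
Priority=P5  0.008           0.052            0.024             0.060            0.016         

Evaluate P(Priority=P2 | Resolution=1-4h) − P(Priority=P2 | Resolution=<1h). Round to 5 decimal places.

-0.05877

P(Resolution=1-4h) = 0.031 + 0.041 + 0.044 + 0.078 + 0.052 = 0.246; P(Priority=P2 | Resolution=1-4h) = 0.041/0.246 = 0.166667.
P(Resolution=<1h) = 0.029 + 0.039 + 0.037 + 0.060 + 0.008 = 0.173; P(Priority=P2 | Resolution=<1h) = 0.039/0.173 = 0.225434.
Difference = -0.05877.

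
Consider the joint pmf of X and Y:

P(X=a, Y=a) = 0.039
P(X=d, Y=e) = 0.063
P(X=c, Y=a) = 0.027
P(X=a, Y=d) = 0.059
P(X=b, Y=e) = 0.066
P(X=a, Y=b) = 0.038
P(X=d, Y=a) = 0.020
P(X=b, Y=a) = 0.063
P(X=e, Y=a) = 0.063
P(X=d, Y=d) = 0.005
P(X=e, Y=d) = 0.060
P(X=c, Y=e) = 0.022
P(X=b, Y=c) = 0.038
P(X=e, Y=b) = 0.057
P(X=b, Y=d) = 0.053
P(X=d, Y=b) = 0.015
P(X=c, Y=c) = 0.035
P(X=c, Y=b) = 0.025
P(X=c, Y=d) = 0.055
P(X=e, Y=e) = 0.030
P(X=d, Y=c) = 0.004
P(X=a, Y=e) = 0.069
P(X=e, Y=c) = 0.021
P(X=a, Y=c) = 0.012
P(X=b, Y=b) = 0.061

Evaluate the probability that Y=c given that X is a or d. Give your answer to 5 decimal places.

P(X=a) = 0.039 + 0.038 + 0.012 + 0.059 + 0.069 = 0.217.
P(X=d) = 0.020 + 0.015 + 0.004 + 0.005 + 0.063 = 0.107.
P(X ∈ {a, d}) = 0.217 + 0.107 = 0.324; P(Y=c, X ∈ {a, d}) = 0.012 + 0.004 = 0.016.
P(Y=c | X ∈ {a, d}) = 0.016/0.324 = 0.04938.

0.04938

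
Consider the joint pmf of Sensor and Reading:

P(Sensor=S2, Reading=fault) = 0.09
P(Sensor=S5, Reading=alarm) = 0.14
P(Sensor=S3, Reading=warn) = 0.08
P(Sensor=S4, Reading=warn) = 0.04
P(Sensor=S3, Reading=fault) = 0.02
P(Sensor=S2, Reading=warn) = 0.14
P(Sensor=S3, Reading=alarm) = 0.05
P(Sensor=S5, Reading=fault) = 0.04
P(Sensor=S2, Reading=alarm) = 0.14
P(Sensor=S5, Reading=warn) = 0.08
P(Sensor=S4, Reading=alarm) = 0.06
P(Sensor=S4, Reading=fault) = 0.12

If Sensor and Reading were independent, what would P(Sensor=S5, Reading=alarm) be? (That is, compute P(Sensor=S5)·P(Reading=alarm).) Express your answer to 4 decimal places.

0.1014

P(Sensor=S5) = 0.08 + 0.14 + 0.04 = 0.26.
P(Reading=alarm) = 0.14 + 0.05 + 0.06 + 0.14 = 0.39.
Product: 0.26 × 0.39 = 0.1014.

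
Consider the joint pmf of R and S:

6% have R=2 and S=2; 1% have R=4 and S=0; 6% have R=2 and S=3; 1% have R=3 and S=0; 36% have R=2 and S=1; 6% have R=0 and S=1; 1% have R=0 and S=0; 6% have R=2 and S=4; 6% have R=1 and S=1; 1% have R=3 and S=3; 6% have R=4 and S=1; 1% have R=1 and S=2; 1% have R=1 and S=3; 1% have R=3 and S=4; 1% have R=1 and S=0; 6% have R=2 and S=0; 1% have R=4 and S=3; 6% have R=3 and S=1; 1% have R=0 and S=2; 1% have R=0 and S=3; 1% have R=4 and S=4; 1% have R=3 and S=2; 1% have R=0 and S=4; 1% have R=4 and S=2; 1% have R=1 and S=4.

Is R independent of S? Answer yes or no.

Every cell satisfies P(R,S) = P(R)·P(S). For instance P(R=4) = 0.10, P(S=2) = 0.10, and 0.10×0.10 = 0.01 matches the joint entry. So R and S are independent.

yes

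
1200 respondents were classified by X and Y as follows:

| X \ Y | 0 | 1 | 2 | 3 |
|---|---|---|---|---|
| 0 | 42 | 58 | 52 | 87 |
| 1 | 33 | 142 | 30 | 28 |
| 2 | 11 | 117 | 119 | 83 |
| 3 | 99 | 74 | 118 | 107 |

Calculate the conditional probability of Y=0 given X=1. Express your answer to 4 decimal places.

Total with X=1: 33 + 142 + 30 + 28 = 233.
P(Y=0 | X=1) = 33/233 = 0.1416.

0.1416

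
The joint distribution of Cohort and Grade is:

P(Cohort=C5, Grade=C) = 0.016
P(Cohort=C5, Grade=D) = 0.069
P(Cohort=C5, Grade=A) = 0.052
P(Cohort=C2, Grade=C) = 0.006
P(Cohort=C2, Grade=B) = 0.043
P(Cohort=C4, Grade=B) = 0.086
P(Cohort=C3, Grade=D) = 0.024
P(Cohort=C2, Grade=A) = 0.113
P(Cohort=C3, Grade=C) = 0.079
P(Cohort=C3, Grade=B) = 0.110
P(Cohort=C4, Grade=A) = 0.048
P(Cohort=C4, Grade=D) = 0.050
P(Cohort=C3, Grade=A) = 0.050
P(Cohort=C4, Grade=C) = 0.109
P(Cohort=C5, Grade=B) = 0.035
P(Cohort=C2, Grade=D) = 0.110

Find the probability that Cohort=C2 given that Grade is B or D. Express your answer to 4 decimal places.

0.2903

P(Grade=B) = 0.043 + 0.110 + 0.086 + 0.035 = 0.274.
P(Grade=D) = 0.110 + 0.024 + 0.050 + 0.069 = 0.253.
P(Grade ∈ {B, D}) = 0.274 + 0.253 = 0.527; P(Cohort=C2, Grade ∈ {B, D}) = 0.043 + 0.110 = 0.153.
P(Cohort=C2 | Grade ∈ {B, D}) = 0.153/0.527 = 0.2903.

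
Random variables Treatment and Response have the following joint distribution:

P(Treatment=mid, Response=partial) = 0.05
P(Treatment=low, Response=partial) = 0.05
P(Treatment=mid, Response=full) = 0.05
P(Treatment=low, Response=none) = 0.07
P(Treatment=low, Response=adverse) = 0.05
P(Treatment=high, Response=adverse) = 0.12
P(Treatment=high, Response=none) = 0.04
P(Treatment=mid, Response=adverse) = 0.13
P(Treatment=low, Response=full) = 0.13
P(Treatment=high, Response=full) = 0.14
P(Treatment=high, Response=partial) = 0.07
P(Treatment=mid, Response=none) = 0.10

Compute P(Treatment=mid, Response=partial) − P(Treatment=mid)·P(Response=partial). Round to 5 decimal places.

P(Treatment=mid) = 0.10 + 0.05 + 0.05 + 0.13 = 0.33.
P(Response=partial) = 0.05 + 0.05 + 0.07 = 0.17.
P(Treatment=mid, Response=partial) − P(Treatment=mid)P(Response=partial) = 0.05 − 0.33×0.17 = -0.00610.

-0.00610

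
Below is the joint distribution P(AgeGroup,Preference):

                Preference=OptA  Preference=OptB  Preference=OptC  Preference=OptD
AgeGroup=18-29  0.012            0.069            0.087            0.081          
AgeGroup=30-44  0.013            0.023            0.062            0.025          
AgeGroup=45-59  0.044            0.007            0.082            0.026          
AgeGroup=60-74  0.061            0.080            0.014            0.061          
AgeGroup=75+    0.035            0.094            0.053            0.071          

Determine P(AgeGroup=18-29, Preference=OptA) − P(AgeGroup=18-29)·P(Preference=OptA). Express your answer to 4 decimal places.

-0.0291

P(AgeGroup=18-29) = 0.012 + 0.069 + 0.087 + 0.081 = 0.249.
P(Preference=OptA) = 0.012 + 0.013 + 0.044 + 0.061 + 0.035 = 0.165.
P(AgeGroup=18-29, Preference=OptA) − P(AgeGroup=18-29)P(Preference=OptA) = 0.012 − 0.249×0.165 = -0.0291.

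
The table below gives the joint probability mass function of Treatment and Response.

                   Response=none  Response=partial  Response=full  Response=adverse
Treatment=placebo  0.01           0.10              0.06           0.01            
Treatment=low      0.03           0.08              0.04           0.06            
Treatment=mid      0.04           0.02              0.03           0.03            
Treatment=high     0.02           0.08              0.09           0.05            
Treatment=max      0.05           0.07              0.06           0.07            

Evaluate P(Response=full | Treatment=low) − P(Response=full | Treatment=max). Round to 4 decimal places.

-0.0495

P(Treatment=low) = 0.03 + 0.08 + 0.04 + 0.06 = 0.21; P(Response=full | Treatment=low) = 0.04/0.21 = 0.19048.
P(Treatment=max) = 0.05 + 0.07 + 0.06 + 0.07 = 0.25; P(Response=full | Treatment=max) = 0.06/0.25 = 0.24000.
Difference = -0.0495.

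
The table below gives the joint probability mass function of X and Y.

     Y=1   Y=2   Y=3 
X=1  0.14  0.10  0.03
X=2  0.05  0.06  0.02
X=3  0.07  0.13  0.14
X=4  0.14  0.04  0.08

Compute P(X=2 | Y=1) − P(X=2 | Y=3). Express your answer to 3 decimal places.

P(Y=1) = 0.14 + 0.05 + 0.07 + 0.14 = 0.40; P(X=2 | Y=1) = 0.05/0.40 = 0.1250.
P(Y=3) = 0.03 + 0.02 + 0.14 + 0.08 = 0.27; P(X=2 | Y=3) = 0.02/0.27 = 0.0741.
Difference = 0.051.

0.051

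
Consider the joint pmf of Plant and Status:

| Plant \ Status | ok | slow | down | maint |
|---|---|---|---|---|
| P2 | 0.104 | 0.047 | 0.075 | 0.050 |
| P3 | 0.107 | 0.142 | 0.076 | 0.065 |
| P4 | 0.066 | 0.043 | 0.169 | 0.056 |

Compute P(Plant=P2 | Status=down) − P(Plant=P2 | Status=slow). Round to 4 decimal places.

P(Status=down) = 0.075 + 0.076 + 0.169 = 0.320; P(Plant=P2 | Status=down) = 0.075/0.320 = 0.23438.
P(Status=slow) = 0.047 + 0.142 + 0.043 = 0.232; P(Plant=P2 | Status=slow) = 0.047/0.232 = 0.20259.
Difference = 0.0318.

0.0318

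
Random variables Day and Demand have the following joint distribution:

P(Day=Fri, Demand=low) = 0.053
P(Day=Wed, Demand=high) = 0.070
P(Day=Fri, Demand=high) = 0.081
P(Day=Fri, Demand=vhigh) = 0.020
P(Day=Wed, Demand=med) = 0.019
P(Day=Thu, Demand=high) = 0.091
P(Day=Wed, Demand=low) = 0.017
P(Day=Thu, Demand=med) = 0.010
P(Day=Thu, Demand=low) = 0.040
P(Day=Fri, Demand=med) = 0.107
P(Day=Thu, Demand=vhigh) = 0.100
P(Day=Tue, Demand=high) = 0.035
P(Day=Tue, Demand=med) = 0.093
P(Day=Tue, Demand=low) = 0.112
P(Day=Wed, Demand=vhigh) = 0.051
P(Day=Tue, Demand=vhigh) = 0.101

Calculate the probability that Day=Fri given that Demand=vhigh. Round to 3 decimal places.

P(Demand=vhigh) = 0.101 + 0.051 + 0.100 + 0.020 = 0.272.
P(Day=Fri | Demand=vhigh) = 0.020/0.272 = 0.074.

0.074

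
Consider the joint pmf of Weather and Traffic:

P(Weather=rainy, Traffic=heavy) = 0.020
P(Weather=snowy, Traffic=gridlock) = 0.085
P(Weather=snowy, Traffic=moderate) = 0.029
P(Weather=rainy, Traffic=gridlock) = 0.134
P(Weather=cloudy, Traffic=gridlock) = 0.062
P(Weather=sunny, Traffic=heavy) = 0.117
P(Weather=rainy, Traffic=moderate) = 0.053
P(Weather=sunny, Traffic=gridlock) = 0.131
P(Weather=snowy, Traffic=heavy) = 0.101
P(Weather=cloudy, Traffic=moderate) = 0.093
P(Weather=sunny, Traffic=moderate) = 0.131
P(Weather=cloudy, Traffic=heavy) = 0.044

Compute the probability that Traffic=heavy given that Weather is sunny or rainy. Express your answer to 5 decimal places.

0.23379

P(Weather=sunny) = 0.131 + 0.117 + 0.131 = 0.379.
P(Weather=rainy) = 0.053 + 0.020 + 0.134 = 0.207.
P(Weather ∈ {sunny, rainy}) = 0.379 + 0.207 = 0.586; P(Traffic=heavy, Weather ∈ {sunny, rainy}) = 0.117 + 0.020 = 0.137.
P(Traffic=heavy | Weather ∈ {sunny, rainy}) = 0.137/0.586 = 0.23379.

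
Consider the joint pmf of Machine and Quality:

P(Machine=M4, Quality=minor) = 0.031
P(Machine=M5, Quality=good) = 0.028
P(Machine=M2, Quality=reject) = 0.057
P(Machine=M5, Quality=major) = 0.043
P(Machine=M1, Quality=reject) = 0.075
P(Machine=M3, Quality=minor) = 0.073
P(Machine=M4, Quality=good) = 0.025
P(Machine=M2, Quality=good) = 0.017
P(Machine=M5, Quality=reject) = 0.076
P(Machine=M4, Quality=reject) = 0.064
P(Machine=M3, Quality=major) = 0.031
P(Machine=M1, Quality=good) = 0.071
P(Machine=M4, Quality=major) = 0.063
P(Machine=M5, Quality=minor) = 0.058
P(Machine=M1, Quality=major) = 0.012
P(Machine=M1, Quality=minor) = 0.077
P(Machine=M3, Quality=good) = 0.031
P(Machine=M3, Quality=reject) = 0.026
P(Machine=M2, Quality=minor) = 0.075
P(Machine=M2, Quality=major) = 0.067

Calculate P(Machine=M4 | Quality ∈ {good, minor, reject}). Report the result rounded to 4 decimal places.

P(Quality=good) = 0.071 + 0.017 + 0.031 + 0.025 + 0.028 = 0.172.
P(Quality=minor) = 0.077 + 0.075 + 0.073 + 0.031 + 0.058 = 0.314.
P(Quality=reject) = 0.075 + 0.057 + 0.026 + 0.064 + 0.076 = 0.298.
P(Quality ∈ {good, minor, reject}) = 0.172 + 0.314 + 0.298 = 0.784; P(Machine=M4, Quality ∈ {good, minor, reject}) = 0.025 + 0.031 + 0.064 = 0.120.
P(Machine=M4 | Quality ∈ {good, minor, reject}) = 0.120/0.784 = 0.1531.

0.1531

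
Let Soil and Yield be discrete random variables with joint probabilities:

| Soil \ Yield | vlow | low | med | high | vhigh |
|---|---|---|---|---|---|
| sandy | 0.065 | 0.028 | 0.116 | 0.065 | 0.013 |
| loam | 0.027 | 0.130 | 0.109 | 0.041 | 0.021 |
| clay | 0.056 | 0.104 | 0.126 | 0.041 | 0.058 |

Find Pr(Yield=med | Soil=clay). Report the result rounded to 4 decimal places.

P(Soil=clay) = 0.056 + 0.104 + 0.126 + 0.041 + 0.058 = 0.385.
P(Yield=med | Soil=clay) = 0.126/0.385 = 0.3273.

0.3273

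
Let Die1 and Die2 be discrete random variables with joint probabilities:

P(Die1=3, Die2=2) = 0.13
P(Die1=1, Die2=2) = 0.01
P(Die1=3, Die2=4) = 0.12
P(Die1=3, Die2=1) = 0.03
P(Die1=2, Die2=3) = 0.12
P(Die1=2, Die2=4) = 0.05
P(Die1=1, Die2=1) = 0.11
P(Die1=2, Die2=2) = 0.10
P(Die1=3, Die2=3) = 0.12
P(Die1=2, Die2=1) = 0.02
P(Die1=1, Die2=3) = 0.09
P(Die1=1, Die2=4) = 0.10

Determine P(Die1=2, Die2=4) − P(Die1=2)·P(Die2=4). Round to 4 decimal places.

-0.0283

P(Die1=2) = 0.02 + 0.10 + 0.12 + 0.05 = 0.29.
P(Die2=4) = 0.10 + 0.05 + 0.12 = 0.27.
P(Die1=2, Die2=4) − P(Die1=2)P(Die2=4) = 0.05 − 0.29×0.27 = -0.0283.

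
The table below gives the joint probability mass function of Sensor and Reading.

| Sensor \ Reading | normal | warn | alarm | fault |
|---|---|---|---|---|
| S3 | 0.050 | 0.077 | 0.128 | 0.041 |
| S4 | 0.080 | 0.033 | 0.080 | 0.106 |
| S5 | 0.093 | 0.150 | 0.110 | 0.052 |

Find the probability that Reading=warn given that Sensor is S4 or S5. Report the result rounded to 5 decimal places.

0.25994

P(Sensor=S4) = 0.080 + 0.033 + 0.080 + 0.106 = 0.299.
P(Sensor=S5) = 0.093 + 0.150 + 0.110 + 0.052 = 0.405.
P(Sensor ∈ {S4, S5}) = 0.299 + 0.405 = 0.704; P(Reading=warn, Sensor ∈ {S4, S5}) = 0.033 + 0.150 = 0.183.
P(Reading=warn | Sensor ∈ {S4, S5}) = 0.183/0.704 = 0.25994.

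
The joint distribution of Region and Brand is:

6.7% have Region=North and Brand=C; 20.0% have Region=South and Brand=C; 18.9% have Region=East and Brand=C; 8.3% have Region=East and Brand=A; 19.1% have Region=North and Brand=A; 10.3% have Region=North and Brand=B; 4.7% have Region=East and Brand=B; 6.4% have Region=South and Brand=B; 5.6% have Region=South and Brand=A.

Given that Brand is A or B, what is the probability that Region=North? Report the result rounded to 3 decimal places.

0.540

P(Brand=A) = 0.191 + 0.056 + 0.083 = 0.330.
P(Brand=B) = 0.103 + 0.064 + 0.047 = 0.214.
P(Brand ∈ {A, B}) = 0.330 + 0.214 = 0.544; P(Region=North, Brand ∈ {A, B}) = 0.191 + 0.103 = 0.294.
P(Region=North | Brand ∈ {A, B}) = 0.294/0.544 = 0.540.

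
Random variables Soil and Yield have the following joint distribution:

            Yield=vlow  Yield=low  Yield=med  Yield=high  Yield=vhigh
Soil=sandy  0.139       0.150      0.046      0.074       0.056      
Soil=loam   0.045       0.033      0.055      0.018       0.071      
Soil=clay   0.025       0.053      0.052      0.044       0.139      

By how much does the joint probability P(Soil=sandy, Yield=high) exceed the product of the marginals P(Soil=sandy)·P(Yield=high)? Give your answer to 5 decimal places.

0.01076

P(Soil=sandy) = 0.139 + 0.150 + 0.046 + 0.074 + 0.056 = 0.465.
P(Yield=high) = 0.074 + 0.018 + 0.044 = 0.136.
P(Soil=sandy, Yield=high) − P(Soil=sandy)P(Yield=high) = 0.074 − 0.465×0.136 = 0.01076.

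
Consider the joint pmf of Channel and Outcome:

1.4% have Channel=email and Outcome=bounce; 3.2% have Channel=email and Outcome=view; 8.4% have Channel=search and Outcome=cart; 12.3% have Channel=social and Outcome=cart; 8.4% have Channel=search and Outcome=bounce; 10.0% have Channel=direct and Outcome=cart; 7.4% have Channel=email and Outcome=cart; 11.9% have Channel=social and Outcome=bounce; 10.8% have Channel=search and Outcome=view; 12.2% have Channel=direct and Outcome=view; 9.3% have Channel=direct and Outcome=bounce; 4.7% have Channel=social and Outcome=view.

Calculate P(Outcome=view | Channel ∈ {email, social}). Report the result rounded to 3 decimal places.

P(Channel=email) = 0.014 + 0.032 + 0.074 = 0.120.
P(Channel=social) = 0.119 + 0.047 + 0.123 = 0.289.
P(Channel ∈ {email, social}) = 0.120 + 0.289 = 0.409; P(Outcome=view, Channel ∈ {email, social}) = 0.032 + 0.047 = 0.079.
P(Outcome=view | Channel ∈ {email, social}) = 0.079/0.409 = 0.193.

0.193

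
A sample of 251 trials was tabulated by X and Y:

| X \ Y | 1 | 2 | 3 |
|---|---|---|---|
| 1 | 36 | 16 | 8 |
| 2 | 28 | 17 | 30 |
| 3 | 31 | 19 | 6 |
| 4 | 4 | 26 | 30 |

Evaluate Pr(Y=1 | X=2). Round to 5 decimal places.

Total with X=2: 28 + 17 + 30 = 75.
P(Y=1 | X=2) = 28/75 = 0.37333.

0.37333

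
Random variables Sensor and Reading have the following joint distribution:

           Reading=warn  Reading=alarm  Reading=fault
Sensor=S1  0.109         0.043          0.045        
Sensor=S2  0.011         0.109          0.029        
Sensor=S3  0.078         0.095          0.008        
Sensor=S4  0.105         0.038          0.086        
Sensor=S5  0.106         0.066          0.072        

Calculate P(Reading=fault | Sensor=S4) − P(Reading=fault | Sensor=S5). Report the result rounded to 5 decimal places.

P(Sensor=S4) = 0.105 + 0.038 + 0.086 = 0.229; P(Reading=fault | Sensor=S4) = 0.086/0.229 = 0.375546.
P(Sensor=S5) = 0.106 + 0.066 + 0.072 = 0.244; P(Reading=fault | Sensor=S5) = 0.072/0.244 = 0.295082.
Difference = 0.08046.

0.08046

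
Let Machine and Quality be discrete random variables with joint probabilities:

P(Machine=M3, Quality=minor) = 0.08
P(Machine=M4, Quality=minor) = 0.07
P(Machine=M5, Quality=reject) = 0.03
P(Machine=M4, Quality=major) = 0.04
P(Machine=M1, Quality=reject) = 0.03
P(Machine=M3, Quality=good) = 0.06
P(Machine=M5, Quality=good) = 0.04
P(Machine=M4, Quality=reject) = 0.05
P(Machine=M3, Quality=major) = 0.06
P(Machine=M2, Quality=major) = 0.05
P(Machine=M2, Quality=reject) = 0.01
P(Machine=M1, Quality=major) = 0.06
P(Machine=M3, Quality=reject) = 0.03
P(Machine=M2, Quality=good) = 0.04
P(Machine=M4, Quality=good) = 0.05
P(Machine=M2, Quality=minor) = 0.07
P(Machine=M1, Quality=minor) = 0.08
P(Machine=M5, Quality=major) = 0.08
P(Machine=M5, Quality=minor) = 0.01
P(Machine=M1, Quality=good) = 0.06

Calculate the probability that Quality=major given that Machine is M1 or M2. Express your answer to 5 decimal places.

0.27500

P(Machine=M1) = 0.06 + 0.08 + 0.06 + 0.03 = 0.23.
P(Machine=M2) = 0.04 + 0.07 + 0.05 + 0.01 = 0.17.
P(Machine ∈ {M1, M2}) = 0.23 + 0.17 = 0.40; P(Quality=major, Machine ∈ {M1, M2}) = 0.06 + 0.05 = 0.11.
P(Quality=major | Machine ∈ {M1, M2}) = 0.11/0.40 = 0.27500.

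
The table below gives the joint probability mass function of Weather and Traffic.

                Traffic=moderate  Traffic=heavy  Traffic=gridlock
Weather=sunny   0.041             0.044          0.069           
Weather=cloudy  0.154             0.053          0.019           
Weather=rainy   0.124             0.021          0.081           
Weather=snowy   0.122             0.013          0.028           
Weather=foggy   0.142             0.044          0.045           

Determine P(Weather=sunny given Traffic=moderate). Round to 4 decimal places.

0.0703

P(Traffic=moderate) = 0.041 + 0.154 + 0.124 + 0.122 + 0.142 = 0.583.
P(Weather=sunny | Traffic=moderate) = 0.041/0.583 = 0.0703.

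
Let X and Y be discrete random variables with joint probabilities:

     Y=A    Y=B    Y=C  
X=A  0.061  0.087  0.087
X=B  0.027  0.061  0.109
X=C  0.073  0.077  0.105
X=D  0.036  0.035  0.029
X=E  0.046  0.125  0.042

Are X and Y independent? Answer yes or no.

no

P(X=E) = 0.213 and P(Y=B) = 0.385, so their product is 0.08201, but P(X=E, Y=B) = 0.125. Since these differ, X and Y are not independent.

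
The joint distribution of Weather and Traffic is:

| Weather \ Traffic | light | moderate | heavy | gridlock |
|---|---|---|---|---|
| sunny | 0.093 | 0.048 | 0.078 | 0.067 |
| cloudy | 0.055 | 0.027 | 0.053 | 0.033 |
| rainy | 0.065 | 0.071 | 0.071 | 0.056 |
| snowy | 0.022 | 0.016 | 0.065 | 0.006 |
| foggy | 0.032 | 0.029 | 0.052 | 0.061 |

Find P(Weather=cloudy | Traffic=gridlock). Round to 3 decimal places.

P(Traffic=gridlock) = 0.067 + 0.033 + 0.056 + 0.006 + 0.061 = 0.223.
P(Weather=cloudy | Traffic=gridlock) = 0.033/0.223 = 0.148.

0.148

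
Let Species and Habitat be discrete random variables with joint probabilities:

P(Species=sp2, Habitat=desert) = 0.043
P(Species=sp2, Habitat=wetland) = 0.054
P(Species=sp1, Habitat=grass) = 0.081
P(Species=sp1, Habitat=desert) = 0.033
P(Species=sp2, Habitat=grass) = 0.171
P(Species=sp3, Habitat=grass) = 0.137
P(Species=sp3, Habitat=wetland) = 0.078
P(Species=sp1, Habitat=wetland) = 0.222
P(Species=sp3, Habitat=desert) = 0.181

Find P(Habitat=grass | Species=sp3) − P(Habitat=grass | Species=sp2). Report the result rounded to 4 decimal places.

P(Species=sp3) = 0.137 + 0.078 + 0.181 = 0.396; P(Habitat=grass | Species=sp3) = 0.137/0.396 = 0.34596.
P(Species=sp2) = 0.171 + 0.054 + 0.043 = 0.268; P(Habitat=grass | Species=sp2) = 0.171/0.268 = 0.63806.
Difference = -0.2921.

-0.2921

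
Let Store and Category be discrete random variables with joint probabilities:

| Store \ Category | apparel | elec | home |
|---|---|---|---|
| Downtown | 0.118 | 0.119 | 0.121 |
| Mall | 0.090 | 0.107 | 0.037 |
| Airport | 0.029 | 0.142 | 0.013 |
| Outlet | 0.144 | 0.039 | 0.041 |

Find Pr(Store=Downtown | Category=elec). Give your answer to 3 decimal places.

P(Category=elec) = 0.119 + 0.107 + 0.142 + 0.039 = 0.407.
P(Store=Downtown | Category=elec) = 0.119/0.407 = 0.292.

0.292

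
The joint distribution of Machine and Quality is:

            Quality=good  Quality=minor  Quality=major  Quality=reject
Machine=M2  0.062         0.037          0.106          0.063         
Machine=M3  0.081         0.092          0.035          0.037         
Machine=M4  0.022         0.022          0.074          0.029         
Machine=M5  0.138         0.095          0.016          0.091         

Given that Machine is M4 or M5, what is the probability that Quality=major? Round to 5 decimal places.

P(Machine=M4) = 0.022 + 0.022 + 0.074 + 0.029 = 0.147.
P(Machine=M5) = 0.138 + 0.095 + 0.016 + 0.091 = 0.340.
P(Machine ∈ {M4, M5}) = 0.147 + 0.340 = 0.487; P(Quality=major, Machine ∈ {M4, M5}) = 0.074 + 0.016 = 0.090.
P(Quality=major | Machine ∈ {M4, M5}) = 0.090/0.487 = 0.18480.

0.18480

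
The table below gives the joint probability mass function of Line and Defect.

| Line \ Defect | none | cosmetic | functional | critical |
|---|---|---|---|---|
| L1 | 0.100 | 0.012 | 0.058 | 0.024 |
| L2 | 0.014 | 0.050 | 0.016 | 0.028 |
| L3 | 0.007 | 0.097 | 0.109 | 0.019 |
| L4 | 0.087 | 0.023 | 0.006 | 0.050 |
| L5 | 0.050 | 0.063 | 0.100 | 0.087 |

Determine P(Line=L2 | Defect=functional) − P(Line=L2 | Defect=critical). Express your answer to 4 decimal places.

P(Defect=functional) = 0.058 + 0.016 + 0.109 + 0.006 + 0.100 = 0.289; P(Line=L2 | Defect=functional) = 0.016/0.289 = 0.05536.
P(Defect=critical) = 0.024 + 0.028 + 0.019 + 0.050 + 0.087 = 0.208; P(Line=L2 | Defect=critical) = 0.028/0.208 = 0.13462.
Difference = -0.0793.

-0.0793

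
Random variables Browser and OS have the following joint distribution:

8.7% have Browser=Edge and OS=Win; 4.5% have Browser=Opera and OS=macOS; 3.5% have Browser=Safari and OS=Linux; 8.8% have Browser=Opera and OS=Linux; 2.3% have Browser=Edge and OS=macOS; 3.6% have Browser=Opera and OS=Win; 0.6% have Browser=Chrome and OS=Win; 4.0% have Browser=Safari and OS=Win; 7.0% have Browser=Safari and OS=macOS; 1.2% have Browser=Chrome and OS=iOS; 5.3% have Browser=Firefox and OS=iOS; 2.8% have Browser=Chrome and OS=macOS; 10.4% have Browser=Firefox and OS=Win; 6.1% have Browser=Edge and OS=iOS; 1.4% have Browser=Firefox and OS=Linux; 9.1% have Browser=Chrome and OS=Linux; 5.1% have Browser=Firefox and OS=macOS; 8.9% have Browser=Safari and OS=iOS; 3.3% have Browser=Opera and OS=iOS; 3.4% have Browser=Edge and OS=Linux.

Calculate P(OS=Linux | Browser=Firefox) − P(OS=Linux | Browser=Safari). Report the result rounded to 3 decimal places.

-0.087

P(Browser=Firefox) = 0.104 + 0.051 + 0.014 + 0.053 = 0.222; P(OS=Linux | Browser=Firefox) = 0.014/0.222 = 0.0631.
P(Browser=Safari) = 0.040 + 0.070 + 0.035 + 0.089 = 0.234; P(OS=Linux | Browser=Safari) = 0.035/0.234 = 0.1496.
Difference = -0.087.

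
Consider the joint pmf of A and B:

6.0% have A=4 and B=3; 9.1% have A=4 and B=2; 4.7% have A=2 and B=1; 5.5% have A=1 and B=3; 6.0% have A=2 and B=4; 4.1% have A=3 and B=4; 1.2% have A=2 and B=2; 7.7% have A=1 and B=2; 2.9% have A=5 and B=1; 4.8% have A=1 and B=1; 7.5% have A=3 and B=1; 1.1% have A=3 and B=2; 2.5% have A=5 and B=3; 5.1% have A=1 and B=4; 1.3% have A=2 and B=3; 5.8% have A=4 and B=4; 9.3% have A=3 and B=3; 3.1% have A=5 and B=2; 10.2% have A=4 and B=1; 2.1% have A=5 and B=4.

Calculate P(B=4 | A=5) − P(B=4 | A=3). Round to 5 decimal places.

0.01175

P(A=5) = 0.029 + 0.031 + 0.025 + 0.021 = 0.106; P(B=4 | A=5) = 0.021/0.106 = 0.198113.
P(A=3) = 0.075 + 0.011 + 0.093 + 0.041 = 0.220; P(B=4 | A=3) = 0.041/0.220 = 0.186364.
Difference = 0.01175.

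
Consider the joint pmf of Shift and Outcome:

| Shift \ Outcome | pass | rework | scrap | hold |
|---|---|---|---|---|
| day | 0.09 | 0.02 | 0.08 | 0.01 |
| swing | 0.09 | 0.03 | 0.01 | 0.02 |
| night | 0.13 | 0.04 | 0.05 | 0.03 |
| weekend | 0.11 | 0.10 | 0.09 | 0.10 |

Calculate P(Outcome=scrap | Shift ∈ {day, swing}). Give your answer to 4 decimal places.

P(Shift=day) = 0.09 + 0.02 + 0.08 + 0.01 = 0.20.
P(Shift=swing) = 0.09 + 0.03 + 0.01 + 0.02 = 0.15.
P(Shift ∈ {day, swing}) = 0.20 + 0.15 = 0.35; P(Outcome=scrap, Shift ∈ {day, swing}) = 0.08 + 0.01 = 0.09.
P(Outcome=scrap | Shift ∈ {day, swing}) = 0.09/0.35 = 0.2571.

0.2571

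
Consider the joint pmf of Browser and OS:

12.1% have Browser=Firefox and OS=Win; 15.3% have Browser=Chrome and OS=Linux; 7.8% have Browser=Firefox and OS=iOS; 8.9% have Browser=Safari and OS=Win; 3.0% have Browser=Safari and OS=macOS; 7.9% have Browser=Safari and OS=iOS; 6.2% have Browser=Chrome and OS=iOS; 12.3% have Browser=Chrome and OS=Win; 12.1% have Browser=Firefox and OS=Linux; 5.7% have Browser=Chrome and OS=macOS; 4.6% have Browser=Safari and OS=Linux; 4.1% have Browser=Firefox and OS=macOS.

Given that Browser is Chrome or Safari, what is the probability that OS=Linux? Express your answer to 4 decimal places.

0.3114

P(Browser=Chrome) = 0.123 + 0.057 + 0.153 + 0.062 = 0.395.
P(Browser=Safari) = 0.089 + 0.030 + 0.046 + 0.079 = 0.244.
P(Browser ∈ {Chrome, Safari}) = 0.395 + 0.244 = 0.639; P(OS=Linux, Browser ∈ {Chrome, Safari}) = 0.153 + 0.046 = 0.199.
P(OS=Linux | Browser ∈ {Chrome, Safari}) = 0.199/0.639 = 0.3114.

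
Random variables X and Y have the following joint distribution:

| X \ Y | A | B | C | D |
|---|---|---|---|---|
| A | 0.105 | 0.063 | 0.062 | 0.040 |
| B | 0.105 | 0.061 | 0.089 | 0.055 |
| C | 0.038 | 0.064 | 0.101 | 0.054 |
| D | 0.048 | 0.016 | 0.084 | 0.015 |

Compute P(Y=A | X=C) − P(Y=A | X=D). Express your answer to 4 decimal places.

P(X=C) = 0.038 + 0.064 + 0.101 + 0.054 = 0.257; P(Y=A | X=C) = 0.038/0.257 = 0.14786.
P(X=D) = 0.048 + 0.016 + 0.084 + 0.015 = 0.163; P(Y=A | X=D) = 0.048/0.163 = 0.29448.
Difference = -0.1466.

-0.1466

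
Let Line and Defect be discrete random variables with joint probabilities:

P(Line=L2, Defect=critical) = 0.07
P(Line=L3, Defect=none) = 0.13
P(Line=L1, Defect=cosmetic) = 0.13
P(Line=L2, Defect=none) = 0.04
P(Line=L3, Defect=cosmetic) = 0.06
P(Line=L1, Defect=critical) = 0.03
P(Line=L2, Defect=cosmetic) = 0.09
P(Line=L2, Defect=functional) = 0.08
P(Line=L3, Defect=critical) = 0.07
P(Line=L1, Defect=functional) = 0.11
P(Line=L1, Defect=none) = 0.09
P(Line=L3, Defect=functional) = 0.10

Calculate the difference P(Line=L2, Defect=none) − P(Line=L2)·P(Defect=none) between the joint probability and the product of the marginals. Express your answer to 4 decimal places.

P(Line=L2) = 0.04 + 0.09 + 0.08 + 0.07 = 0.28.
P(Defect=none) = 0.09 + 0.04 + 0.13 = 0.26.
P(Line=L2, Defect=none) − P(Line=L2)P(Defect=none) = 0.04 − 0.28×0.26 = -0.0328.

-0.0328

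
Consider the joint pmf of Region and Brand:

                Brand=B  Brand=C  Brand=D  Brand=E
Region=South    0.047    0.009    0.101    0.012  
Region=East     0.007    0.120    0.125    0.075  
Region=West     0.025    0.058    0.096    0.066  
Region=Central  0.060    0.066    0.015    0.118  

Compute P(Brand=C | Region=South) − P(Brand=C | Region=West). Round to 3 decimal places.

-0.183

P(Region=South) = 0.047 + 0.009 + 0.101 + 0.012 = 0.169; P(Brand=C | Region=South) = 0.009/0.169 = 0.0533.
P(Region=West) = 0.025 + 0.058 + 0.096 + 0.066 = 0.245; P(Brand=C | Region=West) = 0.058/0.245 = 0.2367.
Difference = -0.183.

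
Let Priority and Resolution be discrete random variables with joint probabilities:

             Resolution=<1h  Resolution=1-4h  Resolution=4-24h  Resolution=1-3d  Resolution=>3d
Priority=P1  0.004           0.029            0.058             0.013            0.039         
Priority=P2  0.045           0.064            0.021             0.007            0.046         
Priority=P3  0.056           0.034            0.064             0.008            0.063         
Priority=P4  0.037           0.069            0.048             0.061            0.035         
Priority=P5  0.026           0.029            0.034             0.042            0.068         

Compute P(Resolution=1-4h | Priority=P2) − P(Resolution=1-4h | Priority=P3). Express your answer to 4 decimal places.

P(Priority=P2) = 0.045 + 0.064 + 0.021 + 0.007 + 0.046 = 0.183; P(Resolution=1-4h | Priority=P2) = 0.064/0.183 = 0.34973.
P(Priority=P3) = 0.056 + 0.034 + 0.064 + 0.008 + 0.063 = 0.225; P(Resolution=1-4h | Priority=P3) = 0.034/0.225 = 0.15111.
Difference = 0.1986.

0.1986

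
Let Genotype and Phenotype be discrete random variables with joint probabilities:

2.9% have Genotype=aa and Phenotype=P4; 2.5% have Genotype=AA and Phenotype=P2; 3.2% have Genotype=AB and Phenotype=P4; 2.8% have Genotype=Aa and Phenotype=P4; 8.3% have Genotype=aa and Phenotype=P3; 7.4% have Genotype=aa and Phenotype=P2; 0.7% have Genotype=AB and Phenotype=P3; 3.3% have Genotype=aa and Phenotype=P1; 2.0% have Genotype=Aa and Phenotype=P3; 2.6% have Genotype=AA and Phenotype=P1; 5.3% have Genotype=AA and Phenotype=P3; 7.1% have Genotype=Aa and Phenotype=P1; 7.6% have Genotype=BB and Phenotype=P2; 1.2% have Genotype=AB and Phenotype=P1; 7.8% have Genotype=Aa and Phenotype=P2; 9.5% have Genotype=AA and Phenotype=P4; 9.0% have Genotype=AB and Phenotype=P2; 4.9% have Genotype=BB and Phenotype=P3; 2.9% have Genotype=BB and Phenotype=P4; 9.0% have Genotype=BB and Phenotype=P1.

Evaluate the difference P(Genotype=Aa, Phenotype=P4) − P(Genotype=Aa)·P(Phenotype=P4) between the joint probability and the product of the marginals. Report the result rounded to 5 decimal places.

-0.01396

P(Genotype=Aa) = 0.071 + 0.078 + 0.020 + 0.028 = 0.197.
P(Phenotype=P4) = 0.095 + 0.028 + 0.029 + 0.032 + 0.029 = 0.213.
P(Genotype=Aa, Phenotype=P4) − P(Genotype=Aa)P(Phenotype=P4) = 0.028 − 0.197×0.213 = -0.01396.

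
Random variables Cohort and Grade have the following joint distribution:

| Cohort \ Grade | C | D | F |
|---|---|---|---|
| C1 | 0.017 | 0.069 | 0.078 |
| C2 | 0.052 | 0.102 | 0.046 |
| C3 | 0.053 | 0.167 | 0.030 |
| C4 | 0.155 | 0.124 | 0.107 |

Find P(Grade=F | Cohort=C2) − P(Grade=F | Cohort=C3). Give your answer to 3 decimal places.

P(Cohort=C2) = 0.052 + 0.102 + 0.046 = 0.200; P(Grade=F | Cohort=C2) = 0.046/0.200 = 0.2300.
P(Cohort=C3) = 0.053 + 0.167 + 0.030 = 0.250; P(Grade=F | Cohort=C3) = 0.030/0.250 = 0.1200.
Difference = 0.110.

0.110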